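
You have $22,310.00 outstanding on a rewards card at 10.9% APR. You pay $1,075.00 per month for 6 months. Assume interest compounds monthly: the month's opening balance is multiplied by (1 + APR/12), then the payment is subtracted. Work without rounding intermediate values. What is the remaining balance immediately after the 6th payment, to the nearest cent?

Monthly rate r = 10.9%/12 = 0.908333% = 0.00908333.
Each month: B ← B·(1+r) − $1,075.00.
Month 1: interest $202.65; balance after payment $21,437.65.
Month 2: interest $194.73; balance after payment $20,557.37.
Month 3: interest $186.73; balance after payment $19,669.10.
Month 4: interest $178.66; balance after payment $18,772.76.
Month 5: interest $170.52; balance after payment $17,868.28.
Month 6: interest $162.30; balance after payment $16,955.59.

$16,955.59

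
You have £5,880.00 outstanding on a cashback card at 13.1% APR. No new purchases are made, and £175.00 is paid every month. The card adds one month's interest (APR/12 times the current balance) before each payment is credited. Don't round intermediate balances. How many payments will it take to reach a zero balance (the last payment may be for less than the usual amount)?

43 months

Monthly rate r = 13.1%/12 = 1.09167% = 0.0109167.
Recurrence: B ← B·(1+r) − £175.00.
Month 1: interest £64.19; balance after payment £5,769.19.
Month 2: interest £62.98; balance after payment £5,657.17.
Closed form: n = −ln(1 − rB₀/P)/ln(1+r) = −ln(0.6332)/ln(1.01092) ≈ 42.088, so the balance reaches zero during payment 43.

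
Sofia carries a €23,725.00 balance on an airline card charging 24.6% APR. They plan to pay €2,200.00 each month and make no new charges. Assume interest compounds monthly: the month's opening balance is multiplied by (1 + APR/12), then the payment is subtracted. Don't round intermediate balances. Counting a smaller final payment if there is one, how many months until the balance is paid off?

13 months

Monthly rate r = 24.6%/12 = 2.05% = 0.0205.
Recurrence: B ← B·(1+r) − €2,200.00.
Month 1: interest €486.36; balance after payment €22,011.36.
Month 2: interest €451.23; balance after payment €20,262.60.
Closed form: n = −ln(1 − rB₀/P)/ln(1+r) = −ln(0.77893)/ln(1.0205) ≈ 12.312, so the balance reaches zero during payment 13.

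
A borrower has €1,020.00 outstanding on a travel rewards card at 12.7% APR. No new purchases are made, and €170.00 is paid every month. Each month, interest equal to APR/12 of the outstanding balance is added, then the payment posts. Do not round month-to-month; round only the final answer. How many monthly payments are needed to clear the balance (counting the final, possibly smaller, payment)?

7 months

Monthly rate r = 12.7%/12 = 1.05833% = 0.0105833.
Recurrence: B ← B·(1+r) − €170.00.
Month 1: interest €10.79; balance after payment €860.80.
Month 2: interest €9.11; balance after payment €699.91.
Closed form: n = −ln(1 − rB₀/P)/ln(1+r) = −ln(0.9365)/ln(1.01058) ≈ 6.232, so the balance reaches zero during payment 7.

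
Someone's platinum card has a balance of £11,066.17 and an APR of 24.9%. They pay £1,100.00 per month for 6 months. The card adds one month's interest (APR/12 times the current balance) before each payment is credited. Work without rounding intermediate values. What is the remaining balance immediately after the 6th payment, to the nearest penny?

£5,565.39

Monthly rate r = 24.9%/12 = 2.075% = 0.02075.
Each month: B ← B·(1+r) − £1,100.00.
Month 1: interest £229.62; balance after payment £10,195.79.
Month 2: interest £211.56; balance after payment £9,307.36.
Month 3: interest £193.13; balance after payment £8,400.48.
Month 4: interest £174.31; balance after payment £7,474.79.
Month 5: interest £155.10; balance after payment £6,529.90.
Month 6: interest £135.50; balance after payment £5,565.39.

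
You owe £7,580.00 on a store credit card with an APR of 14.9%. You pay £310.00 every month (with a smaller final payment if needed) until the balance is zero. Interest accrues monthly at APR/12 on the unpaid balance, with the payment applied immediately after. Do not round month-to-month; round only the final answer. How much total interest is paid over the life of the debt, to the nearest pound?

£1,510

Monthly rate r = 14.9%/12 = 1.24167% = 0.0124167.
Payoff takes n = ⌈−ln(1 − rB₀/P)/ln(1+r)⌉ = ⌈29.322⌉ = 30 payments; the last is £100.29.
Total paid = 29·£310.00 + £100.29 = £9,090.29.
Total interest = total paid − principal = £9,090.29 − £7,580.00 = £1,510.29.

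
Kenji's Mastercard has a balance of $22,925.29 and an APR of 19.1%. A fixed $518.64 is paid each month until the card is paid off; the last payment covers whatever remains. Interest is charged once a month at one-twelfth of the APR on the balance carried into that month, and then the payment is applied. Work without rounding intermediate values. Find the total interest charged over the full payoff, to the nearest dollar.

Monthly rate r = 19.1%/12 = 1.59167% = 0.0159167.
Payoff takes n = ⌈−ln(1 − rB₀/P)/ln(1+r)⌉ = ⌈76.999⌉ = 77 payments; the last is $517.90.
Total paid = 76·$518.64 + $517.90 = $39,934.54.
Total interest = total paid − principal = $39,934.54 − $22,925.29 = $17,009.25.

$17,009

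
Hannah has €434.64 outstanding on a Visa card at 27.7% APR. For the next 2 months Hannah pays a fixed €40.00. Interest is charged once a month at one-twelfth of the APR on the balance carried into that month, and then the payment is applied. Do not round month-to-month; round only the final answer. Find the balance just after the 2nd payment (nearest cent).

Monthly rate r = 27.7%/12 = 2.30833% = 0.0230833.
Each month: B ← B·(1+r) − €40.00.
Month 1: interest €10.03; balance after payment €404.67.
Month 2: interest €9.34; balance after payment €374.01.

€374.01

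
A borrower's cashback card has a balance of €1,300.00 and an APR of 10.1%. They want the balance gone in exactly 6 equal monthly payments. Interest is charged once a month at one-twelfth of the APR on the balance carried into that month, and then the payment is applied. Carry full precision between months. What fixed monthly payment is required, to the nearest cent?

€223.09

Monthly rate r = 10.1%/12 = 0.841667% = 0.00841667.
Level-payment amortization: P = B₀·r / (1 − (1+r)^(−n)) = 1300.00·0.00841667 / (1 − 1.00842^(−6)).
Denominator 1 − (1+r)^(−6) = 0.0490451217.
P = 10.9417 / 0.0490451217 ≈ 223.09.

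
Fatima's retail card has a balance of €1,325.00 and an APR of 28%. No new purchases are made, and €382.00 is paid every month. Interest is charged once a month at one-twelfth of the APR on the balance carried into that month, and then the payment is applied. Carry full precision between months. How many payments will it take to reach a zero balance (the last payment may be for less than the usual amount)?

4 months

Monthly rate r = 28%/12 = 2.33333% = 0.0233333.
Recurrence: B ← B·(1+r) − €382.00.
Month 1: interest €30.92; balance after payment €973.92.
Month 2: interest €22.72; balance after payment €614.64.
Month 3: interest €14.34; balance after payment €246.98.
Month 4: interest €5.76; balance after payment €0.00.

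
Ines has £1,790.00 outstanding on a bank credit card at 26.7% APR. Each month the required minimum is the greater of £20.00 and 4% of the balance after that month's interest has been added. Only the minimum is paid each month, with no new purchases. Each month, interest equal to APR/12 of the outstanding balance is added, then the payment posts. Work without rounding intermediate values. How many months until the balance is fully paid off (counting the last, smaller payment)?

Monthly rate r = 26.7%/12 = 2.225% = 0.02225.
While 4% of the post-interest balance exceeds £20.00, each month B ← (B·(1+r))·(1 − 0.04), i.e. B shrinks by the factor (1+r)·0.96 = 0.98136.
This holds for months 1–69. Entering month 70 the balance is £488.66; 4% of the post-interest balance is now below £20.00, so the flat £20.00 minimum applies from here.
From month 70 a fixed £20.00 at rate r clears £488.66 in 36 more payments. Total: 69 + 36 = 105 months.

105 months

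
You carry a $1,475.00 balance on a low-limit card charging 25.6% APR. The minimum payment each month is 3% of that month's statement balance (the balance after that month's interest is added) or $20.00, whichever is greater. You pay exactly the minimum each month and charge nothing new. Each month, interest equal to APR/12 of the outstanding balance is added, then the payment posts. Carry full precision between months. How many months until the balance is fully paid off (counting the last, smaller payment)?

Monthly rate r = 25.6%/12 = 2.13333% = 0.0213333.
While 3% of the post-interest balance exceeds $20.00, each month B ← (B·(1+r))·(1 − 0.03), i.e. B shrinks by the factor (1+r)·0.97 = 0.99069.
This holds for months 1–88. Entering month 89 the balance is $647.81; 3% of the post-interest balance is now below $20.00, so the flat $20.00 minimum applies from here.
From month 89 a fixed $20.00 at rate r clears $647.81 in 56 more payments. Total: 88 + 56 = 144 months.

144 months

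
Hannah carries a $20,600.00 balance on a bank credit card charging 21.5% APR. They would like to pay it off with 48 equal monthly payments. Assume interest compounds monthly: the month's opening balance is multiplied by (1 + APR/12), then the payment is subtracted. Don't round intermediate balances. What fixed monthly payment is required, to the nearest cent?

$643.45

Monthly rate r = 21.5%/12 = 1.79167% = 0.0179167.
Level-payment amortization: P = B₀·r / (1 − (1+r)^(−n)) = 20600.00·0.0179167 / (1 − 1.01792^(−48)).
Denominator 1 − (1+r)^(−48) = 0.573603936.
P = 369.083 / 0.573603936 ≈ 643.45.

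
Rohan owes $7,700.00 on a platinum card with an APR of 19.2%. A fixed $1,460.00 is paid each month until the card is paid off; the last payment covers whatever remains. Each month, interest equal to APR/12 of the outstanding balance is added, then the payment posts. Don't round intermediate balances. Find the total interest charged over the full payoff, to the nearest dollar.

$411

Monthly rate r = 19.2%/12 = 1.6% = 0.016.
Payoff takes n = ⌈−ln(1 − rB₀/P)/ln(1+r)⌉ = ⌈5.554⌉ = 6 payments; the last is $811.44.
Total paid = 5·$1,460.00 + $811.44 = $8,111.44.
Total interest = total paid − principal = $8,111.44 − $7,700.00 = $411.44.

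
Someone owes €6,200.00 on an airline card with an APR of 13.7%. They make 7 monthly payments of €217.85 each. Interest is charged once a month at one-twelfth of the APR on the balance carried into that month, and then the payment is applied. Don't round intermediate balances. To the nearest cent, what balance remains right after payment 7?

Monthly rate r = 13.7%/12 = 1.14167% = 0.0114167.
Each month: B ← B·(1+r) − €217.85.
Month 1: interest €70.78; balance after payment €6,052.93.
Month 2: interest €69.10; balance after payment €5,904.19.
Month 3: interest €67.41; balance after payment €5,753.74.
Month 4: interest €65.69; balance after payment €5,601.58.
Month 5: interest €63.95; balance after payment €5,447.68.
Month 6: interest €62.19; balance after payment €5,292.03.
Month 7: interest €60.42; balance after payment €5,134.60.

€5,134.60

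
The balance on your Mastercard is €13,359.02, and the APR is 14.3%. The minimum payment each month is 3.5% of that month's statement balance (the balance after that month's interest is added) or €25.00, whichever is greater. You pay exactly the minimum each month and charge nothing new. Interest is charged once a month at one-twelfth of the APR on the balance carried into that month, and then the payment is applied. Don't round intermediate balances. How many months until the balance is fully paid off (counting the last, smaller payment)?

159 months

Monthly rate r = 14.3%/12 = 1.19167% = 0.0119167.
While 3.5% of the post-interest balance exceeds €25.00, each month B ← (B·(1+r))·(1 − 0.035), i.e. B shrinks by the factor (1+r)·0.965 = 0.9765.
This holds for months 1–124. Entering month 125 the balance is €700.02; 3.5% of the post-interest balance is now below €25.00, so the flat €25.00 minimum applies from here.
From month 125 a fixed €25.00 at rate r clears €700.02 in 35 more payments. Total: 124 + 35 = 159 months.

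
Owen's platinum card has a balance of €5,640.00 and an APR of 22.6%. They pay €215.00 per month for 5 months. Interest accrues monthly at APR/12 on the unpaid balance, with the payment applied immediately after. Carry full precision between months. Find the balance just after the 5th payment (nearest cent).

€5,075.22

Monthly rate r = 22.6%/12 = 1.88333% = 0.0188333.
Each month: B ← B·(1+r) − €215.00.
Month 1: interest €106.22; balance after payment €5,531.22.
Month 2: interest €104.17; balance after payment €5,420.39.
Month 3: interest €102.08; balance after payment €5,307.48.
Month 4: interest €99.96; balance after payment €5,192.43.
Month 5: interest €97.79; balance after payment €5,075.22.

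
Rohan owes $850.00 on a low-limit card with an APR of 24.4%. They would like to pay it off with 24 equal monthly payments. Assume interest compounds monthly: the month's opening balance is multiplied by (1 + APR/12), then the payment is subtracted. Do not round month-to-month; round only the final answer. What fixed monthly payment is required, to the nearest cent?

Monthly rate r = 24.4%/12 = 2.03333% = 0.0203333.
Level-payment amortization: P = B₀·r / (1 − (1+r)^(−n)) = 850.00·0.0203333 / (1 − 1.02033^(−24)).
Denominator 1 − (1+r)^(−24) = 0.383134896.
P = 17.2833 / 0.383134896 ≈ 45.11.

$45.11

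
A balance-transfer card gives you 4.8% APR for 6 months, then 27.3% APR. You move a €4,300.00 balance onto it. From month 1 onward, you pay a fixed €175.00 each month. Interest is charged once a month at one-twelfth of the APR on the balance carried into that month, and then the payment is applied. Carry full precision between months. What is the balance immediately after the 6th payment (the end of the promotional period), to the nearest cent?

€3,343.68

Promo months 1–6 at r₀ = 4.8%/12 = 0.004; months 7+ at r₁ = 27.3%/12 = 0.02275.
After month 6: iterate B ← B·(1+r₀) − €175.00 for 6 months → €3,343.68.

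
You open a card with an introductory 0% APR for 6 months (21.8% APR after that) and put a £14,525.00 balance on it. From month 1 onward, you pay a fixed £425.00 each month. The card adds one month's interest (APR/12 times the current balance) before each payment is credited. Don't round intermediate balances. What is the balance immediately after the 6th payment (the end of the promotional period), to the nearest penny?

£11,975.00

Promo months 1–6 at r₀ = 0%/12 = 0; months 7+ at r₁ = 21.8%/12 = 0.0181667.
After month 6 (no interest yet): B = £14,525.00 − 6·£425.00 = £11,975.00.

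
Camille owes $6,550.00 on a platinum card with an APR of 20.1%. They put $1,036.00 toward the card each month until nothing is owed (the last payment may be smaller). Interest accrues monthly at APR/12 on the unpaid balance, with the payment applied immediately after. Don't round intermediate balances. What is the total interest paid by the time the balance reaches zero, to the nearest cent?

$432.92

Monthly rate r = 20.1%/12 = 1.675% = 0.01675.
Payoff takes n = ⌈−ln(1 − rB₀/P)/ln(1+r)⌉ = ⌈6.739⌉ = 7 payments; the last is $766.92.
Total paid = 6·$1,036.00 + $766.92 = $6,982.92.
Total interest = total paid − principal = $6,982.92 − $6,550.00 = $432.92.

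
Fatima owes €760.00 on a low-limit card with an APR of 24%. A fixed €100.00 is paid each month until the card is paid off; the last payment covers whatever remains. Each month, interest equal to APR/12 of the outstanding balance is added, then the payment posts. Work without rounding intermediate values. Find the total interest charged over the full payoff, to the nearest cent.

€72.81

Monthly rate r = 24%/12 = 2% = 0.02.
Payoff takes n = ⌈−ln(1 − rB₀/P)/ln(1+r)⌉ = ⌈8.326⌉ = 9 payments; the last is €32.81.
Total paid = 8·€100.00 + €32.81 = €832.81.
Total interest = total paid − principal = €832.81 − €760.00 = €72.81.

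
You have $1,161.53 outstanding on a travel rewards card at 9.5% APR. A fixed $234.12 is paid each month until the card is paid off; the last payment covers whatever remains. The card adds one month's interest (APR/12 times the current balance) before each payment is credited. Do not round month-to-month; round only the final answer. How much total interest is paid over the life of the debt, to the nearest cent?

Monthly rate r = 9.5%/12 = 0.791667% = 0.00791667.
Payoff takes n = ⌈−ln(1 − rB₀/P)/ln(1+r)⌉ = ⌈5.081⌉ = 6 payments; the last is $19.11.
Total paid = 5·$234.12 + $19.11 = $1,189.71.
Total interest = total paid − principal = $1,189.71 − $1,161.53 = $28.18.

$28.18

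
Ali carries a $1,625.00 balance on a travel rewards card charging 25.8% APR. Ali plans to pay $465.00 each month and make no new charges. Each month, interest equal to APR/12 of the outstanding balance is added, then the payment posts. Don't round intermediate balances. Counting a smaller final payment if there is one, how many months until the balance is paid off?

4 months

Monthly rate r = 25.8%/12 = 2.15% = 0.0215.
Recurrence: B ← B·(1+r) − $465.00.
Month 1: interest $34.94; balance after payment $1,194.94.
Month 2: interest $25.69; balance after payment $755.63.
Month 3: interest $16.25; balance after payment $306.87.
Month 4: interest $6.60; balance after payment $0.00.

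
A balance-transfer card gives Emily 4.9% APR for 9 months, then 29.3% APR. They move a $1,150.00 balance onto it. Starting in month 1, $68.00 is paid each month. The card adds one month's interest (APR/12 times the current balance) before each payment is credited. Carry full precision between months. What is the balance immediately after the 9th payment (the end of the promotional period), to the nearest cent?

$570.87

Promo months 1–9 at r₀ = 4.9%/12 = 0.00408333; months 10+ at r₁ = 29.3%/12 = 0.0244167.
After month 9: iterate B ← B·(1+r₀) − $68.00 for 9 months → $570.87.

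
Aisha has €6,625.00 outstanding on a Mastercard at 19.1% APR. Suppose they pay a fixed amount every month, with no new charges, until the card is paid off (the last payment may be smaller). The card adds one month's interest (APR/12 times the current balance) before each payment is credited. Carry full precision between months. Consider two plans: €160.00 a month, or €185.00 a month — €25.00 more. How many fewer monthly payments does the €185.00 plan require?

15 fewer payments

Monthly rate r = 19.1%/12 = 1.59167% = 0.0159167.
At €160.00/mo: n = ⌈−ln(1 − rB₀/P)/ln(1+r)⌉ = 69 payments (last €22.52); total interest = total paid − €6,625.00 = €4,277.52.
At €185.00/mo: 54 payments (last €82.41); total interest €3,262.41.
Payments saved = 69 − 54 = 15.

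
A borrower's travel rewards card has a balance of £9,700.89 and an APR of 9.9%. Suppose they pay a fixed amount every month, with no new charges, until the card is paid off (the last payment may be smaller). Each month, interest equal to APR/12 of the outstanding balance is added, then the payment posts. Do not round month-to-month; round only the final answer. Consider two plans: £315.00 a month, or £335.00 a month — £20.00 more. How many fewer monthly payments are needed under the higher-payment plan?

Monthly rate r = 9.9%/12 = 0.825% = 0.00825.
At £315.00/mo: n = ⌈−ln(1 − rB₀/P)/ln(1+r)⌉ = 36 payments (last £213.42); total interest = total paid − £9,700.89 = £1,537.53.
At £335.00/mo: 34 payments (last £76.11); total interest £1,430.22.
Payments saved = 36 − 34 = 2.

2 fewer payments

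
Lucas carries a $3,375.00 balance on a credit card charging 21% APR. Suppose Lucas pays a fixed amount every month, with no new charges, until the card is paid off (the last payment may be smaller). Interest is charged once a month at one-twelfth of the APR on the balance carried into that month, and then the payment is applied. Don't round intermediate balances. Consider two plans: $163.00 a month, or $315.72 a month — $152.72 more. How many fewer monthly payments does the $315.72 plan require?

14 fewer payments

Monthly rate r = 21%/12 = 1.75% = 0.0175.
At $163.00/mo: n = ⌈−ln(1 − rB₀/P)/ln(1+r)⌉ = 26 payments (last $152.71); total interest = total paid − $3,375.00 = $852.71.
At $315.72/mo: 12 payments (last $296.40); total interest $394.32.
Payments saved = 26 − 12 = 14.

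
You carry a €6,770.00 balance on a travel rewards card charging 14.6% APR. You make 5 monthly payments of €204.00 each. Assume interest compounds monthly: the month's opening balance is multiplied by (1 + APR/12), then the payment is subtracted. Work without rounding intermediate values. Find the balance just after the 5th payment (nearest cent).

Monthly rate r = 14.6%/12 = 1.21667% = 0.0121667.
Each month: B ← B·(1+r) − €204.00.
Month 1: interest €82.37; balance after payment €6,648.37.
Month 2: interest €80.89; balance after payment €6,525.26.
Month 3: interest €79.39; balance after payment €6,400.65.
Month 4: interest €77.87; balance after payment €6,274.52.
Month 5: interest €76.34; balance after payment €6,146.86.

€6,146.86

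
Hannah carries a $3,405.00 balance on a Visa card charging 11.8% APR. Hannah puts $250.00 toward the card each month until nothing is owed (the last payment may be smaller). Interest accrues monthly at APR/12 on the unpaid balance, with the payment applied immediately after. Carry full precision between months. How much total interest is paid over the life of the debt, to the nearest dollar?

$269

Monthly rate r = 11.8%/12 = 0.983333% = 0.00983333.
Payoff takes n = ⌈−ln(1 − rB₀/P)/ln(1+r)⌉ = ⌈14.694⌉ = 15 payments; the last is $173.87.
Total paid = 14·$250.00 + $173.87 = $3,673.87.
Total interest = total paid − principal = $3,673.87 − $3,405.00 = $268.87.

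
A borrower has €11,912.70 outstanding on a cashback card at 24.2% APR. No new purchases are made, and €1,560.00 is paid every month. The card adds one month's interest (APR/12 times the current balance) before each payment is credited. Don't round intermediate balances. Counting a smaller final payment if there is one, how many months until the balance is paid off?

Monthly rate r = 24.2%/12 = 2.01667% = 0.0201667.
Recurrence: B ← B·(1+r) − €1,560.00.
Month 1: interest €240.24; balance after payment €10,592.94.
Month 2: interest €213.62; balance after payment €9,246.56.
Closed form: n = −ln(1 − rB₀/P)/ln(1+r) = −ln(0.846)/ln(1.02017) ≈ 8.376, so the balance reaches zero during payment 9.

9 payments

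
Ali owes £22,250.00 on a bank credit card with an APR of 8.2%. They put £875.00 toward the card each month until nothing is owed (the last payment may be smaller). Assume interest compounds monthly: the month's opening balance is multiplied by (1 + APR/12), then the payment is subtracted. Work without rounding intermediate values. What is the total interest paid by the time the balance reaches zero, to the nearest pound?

£2,274

Monthly rate r = 8.2%/12 = 0.683333% = 0.00683333.
Payoff takes n = ⌈−ln(1 − rB₀/P)/ln(1+r)⌉ = ⌈28.028⌉ = 29 payments; the last is £24.46.
Total paid = 28·£875.00 + £24.46 = £24,524.46.
Total interest = total paid − principal = £24,524.46 − £22,250.00 = £2,274.46.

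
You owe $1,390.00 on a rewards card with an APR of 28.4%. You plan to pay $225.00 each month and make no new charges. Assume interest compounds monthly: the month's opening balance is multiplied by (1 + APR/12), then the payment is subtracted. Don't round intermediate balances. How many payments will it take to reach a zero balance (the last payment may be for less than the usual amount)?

7 payments

Monthly rate r = 28.4%/12 = 2.36667% = 0.0236667.
Recurrence: B ← B·(1+r) − $225.00.
Month 1: interest $32.90; balance after payment $1,197.90.
Month 2: interest $28.35; balance after payment $1,001.25.
Closed form: n = −ln(1 − rB₀/P)/ln(1+r) = −ln(0.85379)/ln(1.02367) ≈ 6.758, so the balance reaches zero during payment 7.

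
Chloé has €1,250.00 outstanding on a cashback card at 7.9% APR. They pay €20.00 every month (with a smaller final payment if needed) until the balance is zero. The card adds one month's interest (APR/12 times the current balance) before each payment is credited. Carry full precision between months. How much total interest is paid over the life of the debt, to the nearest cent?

€365.76

Monthly rate r = 7.9%/12 = 0.658333% = 0.00658333.
Payoff takes n = ⌈−ln(1 − rB₀/P)/ln(1+r)⌉ = ⌈80.787⌉ = 81 payments; the last is €15.76.
Total paid = 80·€20.00 + €15.76 = €1,615.76.
Total interest = total paid − principal = €1,615.76 − €1,250.00 = €365.76.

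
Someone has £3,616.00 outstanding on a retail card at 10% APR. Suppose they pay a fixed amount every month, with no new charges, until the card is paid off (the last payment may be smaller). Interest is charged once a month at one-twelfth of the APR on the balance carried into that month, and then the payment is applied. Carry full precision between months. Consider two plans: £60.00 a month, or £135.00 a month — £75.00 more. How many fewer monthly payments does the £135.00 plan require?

Monthly rate r = 10%/12 = 0.833333% = 0.00833333.
At £60.00/mo: n = ⌈−ln(1 − rB₀/P)/ln(1+r)⌉ = 85 payments (last £3.64); total interest = total paid − £3,616.00 = £1,427.64.
At £135.00/mo: 31 payments (last £59.04); total interest £493.04.
Payments saved = 85 − 31 = 54.

54 fewer payments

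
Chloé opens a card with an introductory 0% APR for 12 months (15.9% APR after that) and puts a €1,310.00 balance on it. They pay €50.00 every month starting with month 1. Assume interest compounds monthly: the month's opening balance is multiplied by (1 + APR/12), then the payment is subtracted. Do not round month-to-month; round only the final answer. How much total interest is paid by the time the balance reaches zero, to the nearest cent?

€81.81

Promo months 1–12 at r₀ = 0%/12 = 0; months 13+ at r₁ = 15.9%/12 = 0.01325.
After month 12 (no interest yet): B = €1,310.00 − 12·€50.00 = €710.00.
Then at r₁ with €50.00/mo: n₂ = −ln(1 − r₁·B/P)/ln(1+r₁) ≈ 15.84 → 16 more payments.
Total paid = 27·€50.00 + €41.81 = €1,391.81; interest = €1,391.81 − €1,310.00 = €81.81.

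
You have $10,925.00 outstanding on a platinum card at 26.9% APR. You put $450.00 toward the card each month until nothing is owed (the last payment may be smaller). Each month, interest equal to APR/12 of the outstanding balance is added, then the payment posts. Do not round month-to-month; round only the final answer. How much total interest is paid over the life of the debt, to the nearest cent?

$5,026.00

Monthly rate r = 26.9%/12 = 2.24167% = 0.0224167.
Payoff takes n = ⌈−ln(1 − rB₀/P)/ln(1+r)⌉ = ⌈35.444⌉ = 36 payments; the last is $201.00.
Total paid = 35·$450.00 + $201.00 = $15,951.00.
Total interest = total paid − principal = $15,951.00 − $10,925.00 = $5,026.00.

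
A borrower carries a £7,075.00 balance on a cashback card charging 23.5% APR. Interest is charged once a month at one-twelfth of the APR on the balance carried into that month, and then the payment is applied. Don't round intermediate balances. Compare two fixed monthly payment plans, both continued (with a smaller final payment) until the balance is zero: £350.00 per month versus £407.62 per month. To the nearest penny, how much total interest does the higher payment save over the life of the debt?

Monthly rate r = 23.5%/12 = 1.95833% = 0.0195833.
At £350.00/mo: n = ⌈−ln(1 − rB₀/P)/ln(1+r)⌉ = 26 payments (last £344.80); total interest = total paid − £7,075.00 = £2,019.80.
At £407.62/mo: 22 payments (last £171.13); total interest £1,656.15.
Interest saved = £2,019.80 − £1,656.15 = £363.65.

£363.65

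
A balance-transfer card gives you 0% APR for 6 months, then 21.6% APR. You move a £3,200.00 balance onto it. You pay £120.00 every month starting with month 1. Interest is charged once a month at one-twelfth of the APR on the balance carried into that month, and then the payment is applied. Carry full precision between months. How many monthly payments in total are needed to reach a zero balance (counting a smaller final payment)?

33 payments

Promo months 1–6 at r₀ = 0%/12 = 0; months 7+ at r₁ = 21.6%/12 = 0.018.
After month 6 (no interest yet): B = £3,200.00 − 6·£120.00 = £2,480.00.
Then at r₁ with £120.00/mo: n₂ = −ln(1 − r₁·B/P)/ln(1+r₁) ≈ 26.08 → 27 more payments.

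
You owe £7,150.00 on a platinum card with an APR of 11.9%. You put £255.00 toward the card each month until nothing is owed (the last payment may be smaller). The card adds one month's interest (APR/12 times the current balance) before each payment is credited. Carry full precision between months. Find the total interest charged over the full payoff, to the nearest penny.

£1,269.39

Monthly rate r = 11.9%/12 = 0.991667% = 0.00991667.
Payoff takes n = ⌈−ln(1 − rB₀/P)/ln(1+r)⌉ = ⌈33.017⌉ = 34 payments; the last is £4.39.
Total paid = 33·£255.00 + £4.39 = £8,419.39.
Total interest = total paid − principal = £8,419.39 − £7,150.00 = £1,269.39.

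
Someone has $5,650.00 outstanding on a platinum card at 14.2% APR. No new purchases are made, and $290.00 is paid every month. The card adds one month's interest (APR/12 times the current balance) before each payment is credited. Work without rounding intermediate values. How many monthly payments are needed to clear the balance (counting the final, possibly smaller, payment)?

23 months

Monthly rate r = 14.2%/12 = 1.18333% = 0.0118333.
Recurrence: B ← B·(1+r) − $290.00.
Month 1: interest $66.86; balance after payment $5,426.86.
Month 2: interest $64.22; balance after payment $5,201.08.
Closed form: n = −ln(1 − rB₀/P)/ln(1+r) = −ln(0.76945)/ln(1.01183) ≈ 22.278, so the balance reaches zero during payment 23.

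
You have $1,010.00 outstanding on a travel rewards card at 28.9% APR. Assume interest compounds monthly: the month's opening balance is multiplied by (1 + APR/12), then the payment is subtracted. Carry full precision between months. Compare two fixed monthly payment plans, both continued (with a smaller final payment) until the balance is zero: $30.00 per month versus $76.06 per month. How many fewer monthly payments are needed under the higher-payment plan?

53 fewer payments

Monthly rate r = 28.9%/12 = 2.40833% = 0.0240833.
At $30.00/mo: n = ⌈−ln(1 − rB₀/P)/ln(1+r)⌉ = 70 payments (last $28.91); total interest = total paid − $1,010.00 = $1,088.91.
At $76.06/mo: 17 payments (last $14.86); total interest $221.82.
Payments saved = 70 − 17 = 53.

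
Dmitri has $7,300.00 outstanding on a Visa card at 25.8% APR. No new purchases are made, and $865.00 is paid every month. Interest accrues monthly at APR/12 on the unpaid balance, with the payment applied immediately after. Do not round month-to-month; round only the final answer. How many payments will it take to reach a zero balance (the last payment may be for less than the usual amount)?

10 months

Monthly rate r = 25.8%/12 = 2.15% = 0.0215.
Recurrence: B ← B·(1+r) − $865.00.
Month 1: interest $156.95; balance after payment $6,591.95.
Month 2: interest $141.73; balance after payment $5,868.68.
Closed form: n = −ln(1 − rB₀/P)/ln(1+r) = −ln(0.81855)/ln(1.0215) ≈ 9.412, so the balance reaches zero during payment 10.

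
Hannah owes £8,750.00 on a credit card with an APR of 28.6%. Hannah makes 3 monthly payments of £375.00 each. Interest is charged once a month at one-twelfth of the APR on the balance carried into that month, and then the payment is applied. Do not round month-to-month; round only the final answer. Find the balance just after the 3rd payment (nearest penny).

Monthly rate r = 28.6%/12 = 2.38333% = 0.0238333.
Each month: B ← B·(1+r) − £375.00.
Month 1: interest £208.54; balance after payment £8,583.54.
Month 2: interest £204.57; balance after payment £8,413.12.
Month 3: interest £200.51; balance after payment £8,238.63.

£8,238.63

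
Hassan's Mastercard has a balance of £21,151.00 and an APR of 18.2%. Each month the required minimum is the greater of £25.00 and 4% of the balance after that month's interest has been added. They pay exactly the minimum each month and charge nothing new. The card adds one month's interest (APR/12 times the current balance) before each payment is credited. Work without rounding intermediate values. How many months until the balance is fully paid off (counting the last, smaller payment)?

169 months

Monthly rate r = 18.2%/12 = 1.51667% = 0.0151667.
While 4% of the post-interest balance exceeds £25.00, each month B ← (B·(1+r))·(1 − 0.04), i.e. B shrinks by the factor (1+r)·0.96 = 0.97456.
This holds for months 1–138. Entering month 139 the balance is £603.83; 4% of the post-interest balance is now below £25.00, so the flat £25.00 minimum applies from here.
From month 139 a fixed £25.00 at rate r clears £603.83 in 31 more payments. Total: 138 + 31 = 169 months.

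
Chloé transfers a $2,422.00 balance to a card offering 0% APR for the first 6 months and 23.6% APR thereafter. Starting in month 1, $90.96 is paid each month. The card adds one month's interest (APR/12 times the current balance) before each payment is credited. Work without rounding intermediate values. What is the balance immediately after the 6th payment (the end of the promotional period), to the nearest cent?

Promo months 1–6 at r₀ = 0%/12 = 0; months 7+ at r₁ = 23.6%/12 = 0.0196667.
After month 6 (no interest yet): B = $2,422.00 − 6·$90.96 = $1,876.24.

$1,876.24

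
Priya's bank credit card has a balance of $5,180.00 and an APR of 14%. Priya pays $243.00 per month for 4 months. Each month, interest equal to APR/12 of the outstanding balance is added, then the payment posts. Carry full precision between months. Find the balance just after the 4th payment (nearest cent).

Monthly rate r = 14%/12 = 1.16667% = 0.0116667.
Each month: B ← B·(1+r) − $243.00.
Month 1: interest $60.43; balance after payment $4,997.43.
Month 2: interest $58.30; balance after payment $4,812.74.
Month 3: interest $56.15; balance after payment $4,625.89.
Month 4: interest $53.97; balance after payment $4,436.85.

$4,436.85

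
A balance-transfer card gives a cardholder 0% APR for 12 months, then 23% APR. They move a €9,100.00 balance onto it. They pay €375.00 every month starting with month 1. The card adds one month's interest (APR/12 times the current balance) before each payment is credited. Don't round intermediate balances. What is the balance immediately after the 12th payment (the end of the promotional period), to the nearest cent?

Promo months 1–12 at r₀ = 0%/12 = 0; months 13+ at r₁ = 23%/12 = 0.0191667.
After month 12 (no interest yet): B = €9,100.00 − 12·€375.00 = €4,600.00.

€4,600.00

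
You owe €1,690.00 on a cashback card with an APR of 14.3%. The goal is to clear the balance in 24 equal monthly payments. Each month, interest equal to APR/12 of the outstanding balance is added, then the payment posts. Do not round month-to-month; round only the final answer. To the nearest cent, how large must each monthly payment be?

Monthly rate r = 14.3%/12 = 1.19167% = 0.0119167.
Level-payment amortization: P = B₀·r / (1 − (1+r)^(−n)) = 1690.00·0.0119167 / (1 − 1.01192^(−24)).
Denominator 1 − (1+r)^(−24) = 0.247466176.
P = 20.1392 / 0.247466176 ≈ 81.38.

€81.38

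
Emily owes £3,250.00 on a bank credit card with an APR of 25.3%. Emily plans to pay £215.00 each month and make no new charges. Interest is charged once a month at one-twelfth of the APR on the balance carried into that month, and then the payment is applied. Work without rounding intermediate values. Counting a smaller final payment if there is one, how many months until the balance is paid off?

19 payments

Monthly rate r = 25.3%/12 = 2.10833% = 0.0210833.
Recurrence: B ← B·(1+r) − £215.00.
Month 1: interest £68.52; balance after payment £3,103.52.
Month 2: interest £65.43; balance after payment £2,953.95.
Closed form: n = −ln(1 − rB₀/P)/ln(1+r) = −ln(0.6813)/ln(1.02108) ≈ 18.393, so the balance reaches zero during payment 19.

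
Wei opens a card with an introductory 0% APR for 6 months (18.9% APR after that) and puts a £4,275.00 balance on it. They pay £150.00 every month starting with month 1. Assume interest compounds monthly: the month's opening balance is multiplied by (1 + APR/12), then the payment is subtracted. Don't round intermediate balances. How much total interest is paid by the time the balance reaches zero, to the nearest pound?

Promo months 1–6 at r₀ = 0%/12 = 0; months 7+ at r₁ = 18.9%/12 = 0.01575.
After month 6 (no interest yet): B = £4,275.00 − 6·£150.00 = £3,375.00.
Then at r₁ with £150.00/mo: n₂ = −ln(1 − r₁·B/P)/ln(1+r₁) ≈ 28.00 → 28 more payments.
Total paid = 33·£150.00 + £149.75 = £5,099.75; interest = £5,099.75 − £4,275.00 = £824.75.

£825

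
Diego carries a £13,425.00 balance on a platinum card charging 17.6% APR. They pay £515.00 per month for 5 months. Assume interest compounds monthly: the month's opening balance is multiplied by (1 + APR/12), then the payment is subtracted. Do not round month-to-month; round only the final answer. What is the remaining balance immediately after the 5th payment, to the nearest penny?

Monthly rate r = 17.6%/12 = 1.46667% = 0.0146667.
Each month: B ← B·(1+r) − £515.00.
Month 1: interest £196.90; balance after payment £13,106.90.
Month 2: interest £192.23; balance after payment £12,784.13.
Month 3: interest £187.50; balance after payment £12,456.64.
Month 4: interest £182.70; balance after payment £12,124.33.
Month 5: interest £177.82; balance after payment £11,787.16.

£11,787.16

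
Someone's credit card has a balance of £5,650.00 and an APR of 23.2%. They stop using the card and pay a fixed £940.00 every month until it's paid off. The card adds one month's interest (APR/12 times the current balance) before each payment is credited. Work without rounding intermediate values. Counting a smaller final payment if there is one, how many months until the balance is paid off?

7 payments

Monthly rate r = 23.2%/12 = 1.93333% = 0.0193333.
Recurrence: B ← B·(1+r) − £940.00.
Month 1: interest £109.23; balance after payment £4,819.23.
Month 2: interest £93.17; balance after payment £3,972.41.
Closed form: n = −ln(1 − rB₀/P)/ln(1+r) = −ln(0.88379)/ln(1.01933) ≈ 6.451, so the balance reaches zero during payment 7.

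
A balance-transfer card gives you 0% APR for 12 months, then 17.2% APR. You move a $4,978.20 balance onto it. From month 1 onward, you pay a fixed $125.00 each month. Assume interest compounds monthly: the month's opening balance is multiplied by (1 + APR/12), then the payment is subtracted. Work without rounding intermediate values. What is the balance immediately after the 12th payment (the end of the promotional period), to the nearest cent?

Promo months 1–12 at r₀ = 0%/12 = 0; months 13+ at r₁ = 17.2%/12 = 0.0143333.
After month 12 (no interest yet): B = $4,978.20 − 12·$125.00 = $3,478.20.

$3,478.20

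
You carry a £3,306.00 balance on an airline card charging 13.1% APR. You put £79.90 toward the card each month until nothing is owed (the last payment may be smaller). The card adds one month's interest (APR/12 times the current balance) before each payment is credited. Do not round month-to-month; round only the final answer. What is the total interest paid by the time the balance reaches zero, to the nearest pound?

Monthly rate r = 13.1%/12 = 1.09167% = 0.0109167.
Payoff takes n = ⌈−ln(1 − rB₀/P)/ln(1+r)⌉ = ⌈55.346⌉ = 56 payments; the last is £27.78.
Total paid = 55·£79.90 + £27.78 = £4,422.28.
Total interest = total paid − principal = £4,422.28 − £3,306.00 = £1,116.28.

£1,116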